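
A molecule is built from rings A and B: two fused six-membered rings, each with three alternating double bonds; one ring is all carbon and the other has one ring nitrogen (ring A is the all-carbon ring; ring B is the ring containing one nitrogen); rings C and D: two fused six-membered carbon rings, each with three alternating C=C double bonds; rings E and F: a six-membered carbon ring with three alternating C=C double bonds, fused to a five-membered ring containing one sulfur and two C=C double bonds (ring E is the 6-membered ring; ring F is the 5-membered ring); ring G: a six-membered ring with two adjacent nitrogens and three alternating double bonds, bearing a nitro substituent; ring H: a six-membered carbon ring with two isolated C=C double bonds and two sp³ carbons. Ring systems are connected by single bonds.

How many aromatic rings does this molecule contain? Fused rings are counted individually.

Rings A and B form a fused bicyclic system (with one nitrogen) with 10 sp² atoms and 10 π electrons from ring double bonds. 10 = 4(2)+2, so the system is aromatic and both rings count as aromatic (quinoline).
Rings C and D form a fused bicyclic system with 10 sp² atoms and 10 π electrons from ring double bonds. 10 = 4(2)+2, so the system is aromatic and both rings count as aromatic (naphthalene).
Rings E and F form a fused bicyclic system (with one sulfur) with 9 sp² atoms and 10 π electrons from ring double bonds plus a heteroatom lone pair. 10 = 4(2)+2, so the system is aromatic and both rings count as aromatic (benzothiophene).
Ring G is fully conjugated (every ring atom contributes a p orbital); 3 ring double bonds give 6 π electrons. That satisfies 4n+2 with n=1, so ring G is aromatic (pyridazine).
Ring H has two sp³ carbons, so it is not fully conjugated — not aromatic (1,4-cyclohexadiene).
Aromatic: A, B, C, D, E, F, G. Total: 7.

7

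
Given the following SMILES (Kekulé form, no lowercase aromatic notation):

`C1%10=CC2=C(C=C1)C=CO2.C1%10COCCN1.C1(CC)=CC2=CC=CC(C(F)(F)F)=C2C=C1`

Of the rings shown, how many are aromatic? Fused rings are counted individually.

The SMILES encodes a six-membered carbon ring with three alternating C=C double bonds, fused to a five-membered ring containing one oxygen and two C=C double bonds; a six-membered saturated ring with an oxygen and an N–H nitrogen at positions 1 and 4; two fused six-membered carbon rings, each with three alternating C=C double bonds.
The fused 6/5-membered bicyclic (with one oxygen) is a single π system with 9 sp² atoms and 10 π electrons from ring double bonds plus a heteroatom lone pair. 10 = 4(2)+2, so the system is aromatic and both rings count as aromatic (benzofuran).
The 6-membered ring with one oxygen and one N–H (1,4) has only sp³ atoms, so it is not fully conjugated — not aromatic (morpholine).
The fused 6/6-membered bicyclic is a single π system with 10 sp² atoms and 10 π electrons from ring double bonds. 10 = 4(2)+2, so the system is aromatic and both rings count as aromatic (naphthalene).
4 of the 5 rings are aromatic. Total: 4.

4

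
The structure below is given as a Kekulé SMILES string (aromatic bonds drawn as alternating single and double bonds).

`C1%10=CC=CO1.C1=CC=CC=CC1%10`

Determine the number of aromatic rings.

1

The SMILES encodes a five-membered ring of four carbons and one oxygen, with two C=C double bonds; a seven-membered carbon ring with three C=C double bonds and one sp³ carbon.
The 5-membered ring with one oxygen is planar and fully conjugated; 2 ring double bonds (4 π electrons) plus a heteroatom lone pair (2) give 6 π electrons. Since 6 = 4n+2 (n=1), it is aromatic (furan).
The 7-membered ring has one sp³ carbon, so it is not fully conjugated — not aromatic (cycloheptatriene).
1 of the 2 rings is aromatic. Total: 1.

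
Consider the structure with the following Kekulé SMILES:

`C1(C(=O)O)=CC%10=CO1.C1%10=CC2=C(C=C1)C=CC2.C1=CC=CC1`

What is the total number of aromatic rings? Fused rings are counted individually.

The SMILES encodes a five-membered ring of four carbons and one oxygen, with two C=C double bonds; a six-membered carbon ring with three alternating C=C double bonds, fused to a five-membered carbon ring containing one C=C double bond and one sp³ carbon; a five-membered carbon ring with two conjugated C=C double bonds and one sp³ carbon.
The 5-membered ring with one oxygen is fully conjugated (every ring atom contributes a p orbital); 2 ring double bonds (4 π electrons) plus a heteroatom lone pair (2) give 6 π electrons. 6 = 4(1)+2, so it is aromatic (furan).
The 6-membered ring has a continuous p-orbital overlap around the ring; 3 ring double bonds give 6 π electrons. That satisfies 4n+2 with n=1, so it is aromatic (benzene ring).
The 5-membered ring has one sp³ carbon, so it is not fully conjugated — not aromatic (cyclopentene ring).
The second 5-membered ring has one sp³ carbon, so it is not fully conjugated — not aromatic (cyclopentadiene).
2 of the 4 rings are aromatic. Total: 2.

2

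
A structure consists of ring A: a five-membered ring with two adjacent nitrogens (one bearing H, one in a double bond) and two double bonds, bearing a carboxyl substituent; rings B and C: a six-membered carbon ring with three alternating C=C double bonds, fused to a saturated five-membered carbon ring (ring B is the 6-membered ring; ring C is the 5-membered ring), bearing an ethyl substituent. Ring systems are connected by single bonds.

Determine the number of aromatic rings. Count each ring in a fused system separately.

2

Ring A has a continuous p-orbital overlap around the ring; 2 ring double bonds (4 π electrons) plus a heteroatom lone pair (2) give 6 π electrons. Since 6 = 4n+2 (n=1), ring A is aromatic (pyrazole).
Ring B is planar and fully conjugated; 3 ring double bonds give 6 π electrons. 6 = 4(1)+2, so ring B is aromatic (benzene ring).
Ring C has three sp³ carbons, so it is not fully conjugated — not aromatic (cyclopentane ring).
Aromatic: A, B. Total: 2.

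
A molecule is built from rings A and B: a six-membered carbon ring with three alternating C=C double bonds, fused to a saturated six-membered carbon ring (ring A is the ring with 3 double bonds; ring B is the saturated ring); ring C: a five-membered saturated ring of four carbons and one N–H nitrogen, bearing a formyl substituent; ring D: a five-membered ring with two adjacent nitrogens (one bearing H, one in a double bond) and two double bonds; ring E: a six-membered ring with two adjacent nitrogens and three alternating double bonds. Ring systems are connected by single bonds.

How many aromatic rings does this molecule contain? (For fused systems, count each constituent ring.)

3

Ring A is planar and fully conjugated; 3 ring double bonds give 6 π electrons. 6 = 4(1)+2, so ring A is aromatic (benzene ring).
Ring B has four sp³ carbons, so it is not fully conjugated — not aromatic (cyclohexane ring).
Ring C has only sp³ atoms, so it is not fully conjugated — not aromatic (pyrrolidine).
Ring D is fully conjugated (every ring atom contributes a p orbital); 2 ring double bonds (4 π electrons) plus a heteroatom lone pair (2) give 6 π electrons. Since 6 = 4n+2 (n=1), ring D is aromatic (pyrazole).
Ring E is planar and fully conjugated; 3 ring double bonds give 6 π electrons. 6 = 4(1)+2, so ring E is aromatic (pyridazine).
Aromatic: A, D, E. Total: 3.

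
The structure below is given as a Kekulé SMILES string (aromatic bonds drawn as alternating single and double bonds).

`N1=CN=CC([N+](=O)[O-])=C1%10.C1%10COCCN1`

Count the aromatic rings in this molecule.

The SMILES encodes a six-membered ring with nitrogens at positions 1 and 3 and three alternating double bonds; a six-membered saturated ring with an oxygen and an N–H nitrogen at positions 1 and 4.
The 6-membered ring with two nitrogens (1,3) is planar and fully conjugated; 3 ring double bonds give 6 π electrons. That satisfies 4n+2 with n=1, so it is aromatic (pyrimidine).
The 6-membered ring with one oxygen and one N–H (1,4) has only sp³ atoms, so it is not fully conjugated — not aromatic (morpholine).
1 of the 2 rings is aromatic. Total: 1.

1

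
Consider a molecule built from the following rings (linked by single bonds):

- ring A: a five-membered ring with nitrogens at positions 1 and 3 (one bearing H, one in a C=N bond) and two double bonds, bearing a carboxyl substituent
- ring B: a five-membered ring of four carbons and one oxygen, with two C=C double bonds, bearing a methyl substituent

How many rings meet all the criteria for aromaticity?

Ring A is planar and fully conjugated; 2 ring double bonds (4 π electrons) plus a heteroatom lone pair (2) give 6 π electrons. That satisfies 4n+2 with n=1, so ring A is aromatic (imidazole).
Ring B is fully conjugated (every ring atom contributes a p orbital); 2 ring double bonds (4 π electrons) plus a heteroatom lone pair (2) give 6 π electrons. That satisfies 4n+2 with n=1, so ring B is aromatic (furan).
Aromatic: A, B. Total: 2.

2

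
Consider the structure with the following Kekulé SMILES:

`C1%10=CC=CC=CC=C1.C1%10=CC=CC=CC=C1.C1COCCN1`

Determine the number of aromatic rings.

0

The SMILES encodes an eight-membered carbon ring with four alternating C=C double bonds; an eight-membered carbon ring with four alternating C=C double bonds; a six-membered saturated ring with an oxygen and an N–H nitrogen at positions 1 and 4.
The 8-membered ring has only sp² ring atoms; a planar conformation would have a fully conjugated π system of 8 electrons. But 8 = 4(2), which is 4n not 4n+2, so it is not aromatic (cyclooctatetraene) — cyclooctatetraene distorts into a non-planar tub to avoid antiaromaticity.
The second 8-membered ring has only sp² ring atoms; a planar conformation would have a fully conjugated π system of 8 electrons. But 8 = 4(2), which is 4n not 4n+2, so it is not aromatic (cyclooctatetraene) — cyclooctatetraene distorts into a non-planar tub to avoid antiaromaticity.
The 6-membered ring with one oxygen and one N–H (1,4) has only sp³ atoms, so it is not fully conjugated — not aromatic (morpholine).
None of the rings are aromatic. Total: 0.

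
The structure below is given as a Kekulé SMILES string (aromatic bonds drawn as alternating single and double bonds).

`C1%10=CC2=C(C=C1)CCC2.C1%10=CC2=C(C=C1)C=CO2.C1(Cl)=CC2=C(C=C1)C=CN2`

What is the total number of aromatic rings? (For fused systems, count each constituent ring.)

The SMILES encodes a six-membered carbon ring with three alternating C=C double bonds, fused to a saturated five-membered carbon ring; a six-membered carbon ring with three alternating C=C double bonds, fused to a five-membered ring containing one oxygen and two C=C double bonds; a six-membered carbon ring with three alternating C=C double bonds, fused to a five-membered ring containing one N–H nitrogen and two C=C double bonds.
The 6-membered ring has a continuous p-orbital overlap around the ring; 3 ring double bonds give 6 π electrons. That satisfies 4n+2 with n=1, so it is aromatic (benzene ring).
The 5-membered ring has three sp³ carbons, so it is not fully conjugated — not aromatic (cyclopentane ring).
The fused 6/5-membered bicyclic (with one oxygen) is a single π system with 9 sp² atoms and 10 π electrons from ring double bonds plus a heteroatom lone pair. 10 = 4(2)+2, so the system is aromatic and both rings count as aromatic (benzofuran).
The fused 6/5-membered bicyclic (with one N–H) is a single π system with 9 sp² atoms and 10 π electrons from ring double bonds plus a heteroatom lone pair. 10 = 4(2)+2, so the system is aromatic and both rings count as aromatic (indole).
5 of the 6 rings are aromatic. Total: 5.

5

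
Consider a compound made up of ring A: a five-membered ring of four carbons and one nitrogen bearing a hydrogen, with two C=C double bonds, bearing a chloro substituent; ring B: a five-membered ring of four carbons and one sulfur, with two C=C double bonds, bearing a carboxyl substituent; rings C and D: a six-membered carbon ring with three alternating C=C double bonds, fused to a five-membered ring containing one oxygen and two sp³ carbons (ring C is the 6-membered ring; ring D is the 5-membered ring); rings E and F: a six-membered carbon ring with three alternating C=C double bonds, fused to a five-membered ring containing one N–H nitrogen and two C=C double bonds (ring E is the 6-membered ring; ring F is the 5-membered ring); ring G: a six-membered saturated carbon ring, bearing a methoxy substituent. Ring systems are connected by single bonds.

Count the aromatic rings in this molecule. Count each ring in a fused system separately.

5

Ring A is planar and fully conjugated; 2 ring double bonds (4 π electrons) plus a heteroatom lone pair (2) give 6 π electrons. 6 = 4(1)+2, so ring A is aromatic (pyrrole).
Ring B has a continuous p-orbital overlap around the ring; 2 ring double bonds (4 π electrons) plus a heteroatom lone pair (2) give 6 π electrons. That satisfies 4n+2 with n=1, so ring B is aromatic (thiophene).
Ring C is fully conjugated (every ring atom contributes a p orbital); 3 ring double bonds give 6 π electrons. 6 = 4(1)+2, so ring C is aromatic (benzene ring).
Ring D has two sp³ carbons, so it is not fully conjugated — not aromatic (oxolane ring).
Rings E and F form a fused bicyclic system (with one N–H) with 9 sp² atoms and 10 π electrons from ring double bonds plus a heteroatom lone pair. 10 = 4(2)+2, so the system is aromatic and both rings count as aromatic (indole).
Ring G has only sp³ atoms, so it is not fully conjugated — not aromatic (cyclohexane).
Aromatic: A, B, C, E, F. Total: 5.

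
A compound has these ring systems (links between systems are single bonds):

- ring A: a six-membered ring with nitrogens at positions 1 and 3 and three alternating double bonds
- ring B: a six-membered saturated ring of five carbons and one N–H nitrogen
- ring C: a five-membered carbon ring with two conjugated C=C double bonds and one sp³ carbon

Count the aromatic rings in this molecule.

Ring A has a continuous p-orbital overlap around the ring; 3 ring double bonds give 6 π electrons. 6 = 4(1)+2, so ring A is aromatic (pyrimidine).
Ring B has only sp³ atoms, so it is not fully conjugated — not aromatic (piperidine).
Ring C has one sp³ carbon, so it is not fully conjugated — not aromatic (cyclopentadiene).
Aromatic: A. Total: 1.

1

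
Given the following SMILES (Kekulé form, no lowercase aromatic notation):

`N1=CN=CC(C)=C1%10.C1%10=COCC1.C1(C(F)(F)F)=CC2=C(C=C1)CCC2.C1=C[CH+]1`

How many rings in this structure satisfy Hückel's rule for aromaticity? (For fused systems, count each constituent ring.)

3

The SMILES encodes a six-membered ring with nitrogens at positions 1 and 3 and three alternating double bonds; a five-membered ring of four carbons and one oxygen, with one C=C double bond and two sp³ carbons; a six-membered carbon ring with three alternating C=C double bonds, fused to a saturated five-membered carbon ring; a three-membered all-carbon ring bearing a positive charge on one carbon, with one C=C double bond.
The 6-membered ring with two nitrogens (1,3) has a continuous p-orbital overlap around the ring; 3 ring double bonds give 6 π electrons. 6 = 4(1)+2, so it is aromatic (pyrimidine).
The 5-membered ring with one oxygen has two sp³ carbons, so it is not fully conjugated — not aromatic (2,3-dihydrofuran).
The 6-membered ring has a continuous p-orbital overlap around the ring; 3 ring double bonds give 6 π electrons. That satisfies 4n+2 with n=1, so it is aromatic (benzene ring).
The 5-membered ring has three sp³ carbons, so it is not fully conjugated — not aromatic (cyclopentane ring).
The 3-membered ring is planar and fully conjugated; 1 ring double bond (2 π electrons) plus the carbocation's empty p orbital (0, but keeps the ring conjugated) give 2 π electrons. Since 2 = 4n+2 (n=0), it is aromatic (cyclopropenyl cation).
3 of the 5 rings are aromatic. Total: 3.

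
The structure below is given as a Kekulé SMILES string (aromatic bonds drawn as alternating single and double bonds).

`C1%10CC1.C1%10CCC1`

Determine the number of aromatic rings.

0

The SMILES encodes a three-membered saturated carbon ring; a four-membered saturated carbon ring.
The 3-membered ring has only sp³ atoms, so it is not fully conjugated — not aromatic (cyclopropane).
The 4-membered ring has only sp³ atoms, so it is not fully conjugated — not aromatic (cyclobutane).
None of the rings are aromatic. Total: 0.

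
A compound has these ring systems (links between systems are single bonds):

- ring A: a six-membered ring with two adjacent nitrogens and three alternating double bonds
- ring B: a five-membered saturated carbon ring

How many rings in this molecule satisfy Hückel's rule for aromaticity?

Ring A is fully conjugated (every ring atom contributes a p orbital); 3 ring double bonds give 6 π electrons. 6 = 4(1)+2, so ring A is aromatic (pyridazine).
Ring B has only sp³ atoms, so it is not fully conjugated — not aromatic (cyclopentane).
Aromatic: A. Total: 1.

1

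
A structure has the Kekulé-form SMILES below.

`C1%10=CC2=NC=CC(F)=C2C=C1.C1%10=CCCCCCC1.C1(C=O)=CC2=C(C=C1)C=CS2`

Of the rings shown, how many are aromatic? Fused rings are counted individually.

4

The SMILES encodes two fused six-membered rings, each with three alternating double bonds; one ring is all carbon and the other has one ring nitrogen; an eight-membered carbon ring with one C=C double bond; a six-membered carbon ring with three alternating C=C double bonds, fused to a five-membered ring containing one sulfur and two C=C double bonds.
The fused 6/6-membered bicyclic (with one nitrogen) is a single π system with 10 sp² atoms and 10 π electrons from ring double bonds. 10 = 4(2)+2, so the system is aromatic and both rings count as aromatic (quinoline).
The 8-membered ring has six sp³ carbons, so it is not fully conjugated — not aromatic (cyclooctene).
The fused 6/5-membered bicyclic (with one sulfur) is a single π system with 9 sp² atoms and 10 π electrons from ring double bonds plus a heteroatom lone pair. 10 = 4(2)+2, so the system is aromatic and both rings count as aromatic (benzothiophene).
4 of the 5 rings are aromatic. Total: 4.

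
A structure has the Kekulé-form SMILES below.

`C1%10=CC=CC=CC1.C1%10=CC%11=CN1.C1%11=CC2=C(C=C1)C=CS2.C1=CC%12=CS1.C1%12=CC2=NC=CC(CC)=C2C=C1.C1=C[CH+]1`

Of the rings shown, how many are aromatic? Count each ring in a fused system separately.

7

The SMILES encodes a seven-membered carbon ring with three C=C double bonds and one sp³ carbon; a five-membered ring of four carbons and one nitrogen bearing a hydrogen, with two C=C double bonds; a six-membered carbon ring with three alternating C=C double bonds, fused to a five-membered ring containing one sulfur and two C=C double bonds; a five-membered ring of four carbons and one sulfur, with two C=C double bonds; two fused six-membered rings, each with three alternating double bonds; one ring is all carbon and the other has one ring nitrogen; a three-membered all-carbon ring bearing a positive charge on one carbon, with one C=C double bond.
The 7-membered ring has one sp³ carbon, so it is not fully conjugated — not aromatic (cycloheptatriene).
The 5-membered ring with one N–H has a continuous p-orbital overlap around the ring; 2 ring double bonds (4 π electrons) plus a heteroatom lone pair (2) give 6 π electrons. That satisfies 4n+2 with n=1, so it is aromatic (pyrrole).
The fused 6/5-membered bicyclic (with one sulfur) is a single π system with 9 sp² atoms and 10 π electrons from ring double bonds plus a heteroatom lone pair. 10 = 4(2)+2, so the system is aromatic and both rings count as aromatic (benzothiophene).
The 5-membered ring with one sulfur is fully conjugated (every ring atom contributes a p orbital); 2 ring double bonds (4 π electrons) plus a heteroatom lone pair (2) give 6 π electrons. 6 = 4(1)+2, so it is aromatic (thiophene).
The fused 6/6-membered bicyclic (with one nitrogen) is a single π system with 10 sp² atoms and 10 π electrons from ring double bonds. 10 = 4(2)+2, so the system is aromatic and both rings count as aromatic (quinoline).
The 3-membered ring is planar and fully conjugated; 1 ring double bond (2 π electrons) plus the carbocation's empty p orbital (0, but keeps the ring conjugated) give 2 π electrons. That satisfies 4n+2 with n=0, so it is aromatic (cyclopropenyl cation).
7 of the 8 rings are aromatic. Total: 7.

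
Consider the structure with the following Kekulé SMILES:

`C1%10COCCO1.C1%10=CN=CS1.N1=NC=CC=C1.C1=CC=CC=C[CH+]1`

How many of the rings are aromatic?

The SMILES encodes a six-membered saturated ring with oxygens at positions 1 and 4; a five-membered ring with a sulfur at position 1 and a nitrogen at position 3 (in a C=N bond), with two double bonds; a six-membered ring with two adjacent nitrogens and three alternating double bonds; a seven-membered all-carbon ring bearing a positive charge on one carbon, with three C=C double bonds.
The 6-membered ring with two oxygens (1,4) has only sp³ atoms, so it is not fully conjugated — not aromatic (1,4-dioxane).
The 5-membered ring with one sulfur and one =N– is fully conjugated (every ring atom contributes a p orbital); 2 ring double bonds (4 π electrons) plus a heteroatom lone pair (2) give 6 π electrons. That satisfies 4n+2 with n=1, so it is aromatic (thiazole).
The 6-membered ring with two nitrogens (1,2) is fully conjugated (every ring atom contributes a p orbital); 3 ring double bonds give 6 π electrons. That satisfies 4n+2 with n=1, so it is aromatic (pyridazine).
The 7-membered ring is planar and fully conjugated; 3 ring double bonds (6 π electrons) plus the carbocation's empty p orbital (0, but keeps the ring conjugated) give 6 π electrons. 6 = 4(1)+2, so it is aromatic (tropylium cation).
3 of the 4 rings are aromatic. Total: 3.

3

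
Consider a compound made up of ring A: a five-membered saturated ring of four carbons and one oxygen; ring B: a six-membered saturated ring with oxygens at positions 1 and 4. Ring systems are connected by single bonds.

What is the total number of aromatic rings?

Ring A has only sp³ atoms, so it is not fully conjugated — not aromatic (tetrahydrofuran).
Ring B has only sp³ atoms, so it is not fully conjugated — not aromatic (1,4-dioxane).
No ring is aromatic. Total: 0.

0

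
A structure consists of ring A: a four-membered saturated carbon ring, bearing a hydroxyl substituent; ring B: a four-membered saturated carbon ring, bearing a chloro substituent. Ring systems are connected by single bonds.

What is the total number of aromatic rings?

0

Ring A has only sp³ atoms, so it is not fully conjugated — not aromatic (cyclobutane).
Ring B has only sp³ atoms, so it is not fully conjugated — not aromatic (cyclobutane).
No ring is aromatic. Total: 0.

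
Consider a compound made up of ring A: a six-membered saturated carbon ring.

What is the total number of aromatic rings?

Ring A has only sp³ atoms, so it is not fully conjugated — not aromatic (cyclohexane).

0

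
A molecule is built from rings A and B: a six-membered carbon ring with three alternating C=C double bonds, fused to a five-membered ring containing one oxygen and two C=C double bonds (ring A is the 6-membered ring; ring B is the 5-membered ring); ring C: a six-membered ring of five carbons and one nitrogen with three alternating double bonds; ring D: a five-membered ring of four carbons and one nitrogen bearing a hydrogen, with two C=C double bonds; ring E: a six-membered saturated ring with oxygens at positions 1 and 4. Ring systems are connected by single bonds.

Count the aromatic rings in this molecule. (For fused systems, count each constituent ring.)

Rings A and B form a fused bicyclic system (with one oxygen) with 9 sp² atoms and 10 π electrons from ring double bonds plus a heteroatom lone pair. 10 = 4(2)+2, so the system is aromatic and both rings count as aromatic (benzofuran).
Ring C is planar and fully conjugated; 3 ring double bonds give 6 π electrons. That satisfies 4n+2 with n=1, so ring C is aromatic (pyridine).
Ring D is fully conjugated (every ring atom contributes a p orbital); 2 ring double bonds (4 π electrons) plus a heteroatom lone pair (2) give 6 π electrons. Since 6 = 4n+2 (n=1), ring D is aromatic (pyrrole).
Ring E has only sp³ atoms, so it is not fully conjugated — not aromatic (1,4-dioxane).
Aromatic: A, B, C, D. Total: 4.

4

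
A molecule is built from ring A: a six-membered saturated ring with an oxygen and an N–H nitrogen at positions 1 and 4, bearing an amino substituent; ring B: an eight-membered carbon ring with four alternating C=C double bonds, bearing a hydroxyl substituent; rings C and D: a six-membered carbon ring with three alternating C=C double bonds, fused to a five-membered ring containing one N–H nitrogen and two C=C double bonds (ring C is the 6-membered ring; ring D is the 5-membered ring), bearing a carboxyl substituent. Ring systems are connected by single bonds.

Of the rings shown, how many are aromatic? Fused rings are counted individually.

Ring A has only sp³ atoms, so it is not fully conjugated — not aromatic (morpholine).
Ring B has only sp² ring atoms; a planar conformation would have a fully conjugated π system of 8 electrons. But 8 = 4(2), which is 4n not 4n+2, so ring B is not aromatic (cyclooctatetraene) — cyclooctatetraene distorts into a non-planar tub to avoid antiaromaticity.
Rings C and D form a fused bicyclic system (with one N–H) with 9 sp² atoms and 10 π electrons from ring double bonds plus a heteroatom lone pair. 10 = 4(2)+2, so the system is aromatic and both rings count as aromatic (indole).
Aromatic: C, D. Total: 2.

2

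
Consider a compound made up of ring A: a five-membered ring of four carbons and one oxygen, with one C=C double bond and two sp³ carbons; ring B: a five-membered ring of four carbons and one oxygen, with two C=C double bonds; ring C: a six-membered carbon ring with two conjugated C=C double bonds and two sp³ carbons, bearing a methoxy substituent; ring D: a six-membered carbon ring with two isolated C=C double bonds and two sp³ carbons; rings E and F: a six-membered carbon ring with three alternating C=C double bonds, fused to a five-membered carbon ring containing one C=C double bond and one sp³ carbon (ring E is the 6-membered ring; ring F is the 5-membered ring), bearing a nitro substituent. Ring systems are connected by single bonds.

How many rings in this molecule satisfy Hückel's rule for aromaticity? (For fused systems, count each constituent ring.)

Ring A has two sp³ carbons, so it is not fully conjugated — not aromatic (2,3-dihydrofuran).
Ring B is planar and fully conjugated; 2 ring double bonds (4 π electrons) plus a heteroatom lone pair (2) give 6 π electrons. Since 6 = 4n+2 (n=1), ring B is aromatic (furan).
Ring C has two sp³ carbons, so it is not fully conjugated — not aromatic (1,3-cyclohexadiene).
Ring D has two sp³ carbons, so it is not fully conjugated — not aromatic (1,4-cyclohexadiene).
Ring E has a continuous p-orbital overlap around the ring; 3 ring double bonds give 6 π electrons. That satisfies 4n+2 with n=1, so ring E is aromatic (benzene ring).
Ring F has one sp³ carbon, so it is not fully conjugated — not aromatic (cyclopentene ring).
Aromatic: B, E. Total: 2.

2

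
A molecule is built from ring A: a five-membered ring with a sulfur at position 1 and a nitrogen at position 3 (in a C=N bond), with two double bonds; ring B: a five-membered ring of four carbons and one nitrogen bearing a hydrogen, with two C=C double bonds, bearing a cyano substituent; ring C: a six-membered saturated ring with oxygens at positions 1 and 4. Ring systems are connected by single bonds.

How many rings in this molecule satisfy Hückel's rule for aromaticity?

Ring A is planar and fully conjugated; 2 ring double bonds (4 π electrons) plus a heteroatom lone pair (2) give 6 π electrons. Since 6 = 4n+2 (n=1), ring A is aromatic (thiazole).
Ring B is fully conjugated (every ring atom contributes a p orbital); 2 ring double bonds (4 π electrons) plus a heteroatom lone pair (2) give 6 π electrons. That satisfies 4n+2 with n=1, so ring B is aromatic (pyrrole).
Ring C has only sp³ atoms, so it is not fully conjugated — not aromatic (1,4-dioxane).
Aromatic: A, B. Total: 2.

2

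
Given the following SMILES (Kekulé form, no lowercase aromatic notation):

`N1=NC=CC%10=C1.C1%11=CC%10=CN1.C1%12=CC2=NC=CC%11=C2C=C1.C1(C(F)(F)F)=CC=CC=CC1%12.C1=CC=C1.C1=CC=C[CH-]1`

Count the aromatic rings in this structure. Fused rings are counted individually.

5

The SMILES encodes a six-membered ring with two adjacent nitrogens and three alternating double bonds; a five-membered ring of four carbons and one nitrogen bearing a hydrogen, with two C=C double bonds; two fused six-membered rings, each with three alternating double bonds; one ring is all carbon and the other has one ring nitrogen; a seven-membered carbon ring with three C=C double bonds and one sp³ carbon; a four-membered carbon ring with two alternating C=C double bonds; a five-membered all-carbon ring bearing a negative charge on one carbon, with two C=C double bonds.
The 6-membered ring with two nitrogens (1,2) is fully conjugated (every ring atom contributes a p orbital); 3 ring double bonds give 6 π electrons. Since 6 = 4n+2 (n=1), it is aromatic (pyridazine).
The 5-membered ring with one N–H is planar and fully conjugated; 2 ring double bonds (4 π electrons) plus a heteroatom lone pair (2) give 6 π electrons. Since 6 = 4n+2 (n=1), it is aromatic (pyrrole).
The fused 6/6-membered bicyclic (with one nitrogen) is a single π system with 10 sp² atoms and 10 π electrons from ring double bonds. 10 = 4(2)+2, so the system is aromatic and both rings count as aromatic (quinoline).
The 7-membered ring has one sp³ carbon, so it is not fully conjugated — not aromatic (cycloheptatriene).
The 4-membered ring has only sp² ring atoms; a planar conformation would have a fully conjugated π system of 4 electrons. But 4 = 4(1), which is 4n not 4n+2, so it is not aromatic (cyclobutadiene) — cyclobutadiene is antiaromatic and distorts to a rectangle.
The 5-membered ring has a continuous p-orbital overlap around the ring; 2 ring double bonds (4 π electrons) plus the carbanion lone pair (2) give 6 π electrons. That satisfies 4n+2 with n=1, so it is aromatic (cyclopentadienyl anion).
5 of the 7 rings are aromatic. Total: 5.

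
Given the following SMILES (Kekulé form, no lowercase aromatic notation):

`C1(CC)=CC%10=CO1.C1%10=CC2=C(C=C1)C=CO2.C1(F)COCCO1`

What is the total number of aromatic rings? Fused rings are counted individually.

The SMILES encodes a five-membered ring of four carbons and one oxygen, with two C=C double bonds; a six-membered carbon ring with three alternating C=C double bonds, fused to a five-membered ring containing one oxygen and two C=C double bonds; a six-membered saturated ring with oxygens at positions 1 and 4.
The 5-membered ring with one oxygen is planar and fully conjugated; 2 ring double bonds (4 π electrons) plus a heteroatom lone pair (2) give 6 π electrons. Since 6 = 4n+2 (n=1), it is aromatic (furan).
The fused 6/5-membered bicyclic (with one oxygen) is a single π system with 9 sp² atoms and 10 π electrons from ring double bonds plus a heteroatom lone pair. 10 = 4(2)+2, so the system is aromatic and both rings count as aromatic (benzofuran).
The 6-membered ring with two oxygens (1,4) has only sp³ atoms, so it is not fully conjugated — not aromatic (1,4-dioxane).
3 of the 4 rings are aromatic. Total: 3.

3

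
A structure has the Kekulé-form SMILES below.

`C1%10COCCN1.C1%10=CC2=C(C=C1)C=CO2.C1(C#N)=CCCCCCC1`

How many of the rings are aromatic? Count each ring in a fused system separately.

2

The SMILES encodes a six-membered saturated ring with an oxygen and an N–H nitrogen at positions 1 and 4; a six-membered carbon ring with three alternating C=C double bonds, fused to a five-membered ring containing one oxygen and two C=C double bonds; an eight-membered carbon ring with one C=C double bond.
The 6-membered ring with one oxygen and one N–H (1,4) has only sp³ atoms, so it is not fully conjugated — not aromatic (morpholine).
The fused 6/5-membered bicyclic (with one oxygen) is a single π system with 9 sp² atoms and 10 π electrons from ring double bonds plus a heteroatom lone pair. 10 = 4(2)+2, so the system is aromatic and both rings count as aromatic (benzofuran).
The 8-membered ring has six sp³ carbons, so it is not fully conjugated — not aromatic (cyclooctene).
2 of the 4 rings are aromatic. Total: 2.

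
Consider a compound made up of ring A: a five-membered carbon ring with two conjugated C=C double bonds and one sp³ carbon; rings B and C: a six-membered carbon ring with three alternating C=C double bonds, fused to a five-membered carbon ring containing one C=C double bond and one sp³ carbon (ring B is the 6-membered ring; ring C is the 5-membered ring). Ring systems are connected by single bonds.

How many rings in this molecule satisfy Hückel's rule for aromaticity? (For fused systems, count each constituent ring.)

1

Ring A has one sp³ carbon, so it is not fully conjugated — not aromatic (cyclopentadiene).
Ring B has a continuous p-orbital overlap around the ring; 3 ring double bonds give 6 π electrons. Since 6 = 4n+2 (n=1), ring B is aromatic (benzene ring).
Ring C has one sp³ carbon, so it is not fully conjugated — not aromatic (cyclopentene ring).
Aromatic: B. Total: 1.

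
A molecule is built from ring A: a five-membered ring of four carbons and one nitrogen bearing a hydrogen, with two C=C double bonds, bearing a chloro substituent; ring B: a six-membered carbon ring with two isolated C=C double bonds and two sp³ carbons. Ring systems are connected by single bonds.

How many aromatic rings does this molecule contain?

1

Ring A is planar and fully conjugated; 2 ring double bonds (4 π electrons) plus a heteroatom lone pair (2) give 6 π electrons. Since 6 = 4n+2 (n=1), ring A is aromatic (pyrrole).
Ring B has two sp³ carbons, so it is not fully conjugated — not aromatic (1,4-cyclohexadiene).
Aromatic: A. Total: 1.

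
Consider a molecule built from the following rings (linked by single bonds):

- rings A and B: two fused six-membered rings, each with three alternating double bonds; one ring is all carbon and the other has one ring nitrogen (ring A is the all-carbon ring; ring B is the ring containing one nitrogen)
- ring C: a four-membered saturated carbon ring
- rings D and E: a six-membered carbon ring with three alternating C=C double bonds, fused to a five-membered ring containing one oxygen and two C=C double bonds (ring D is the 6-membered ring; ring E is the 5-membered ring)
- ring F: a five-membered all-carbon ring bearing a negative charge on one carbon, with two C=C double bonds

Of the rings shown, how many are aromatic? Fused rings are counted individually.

Rings A and B form a fused bicyclic system (with one nitrogen) with 10 sp² atoms and 10 π electrons from ring double bonds. 10 = 4(2)+2, so the system is aromatic and both rings count as aromatic (quinoline).
Ring C has only sp³ atoms, so it is not fully conjugated — not aromatic (cyclobutane).
Rings D and E form a fused bicyclic system (with one oxygen) with 9 sp² atoms and 10 π electrons from ring double bonds plus a heteroatom lone pair. 10 = 4(2)+2, so the system is aromatic and both rings count as aromatic (benzofuran).
Ring F has a continuous p-orbital overlap around the ring; 2 ring double bonds (4 π electrons) plus the carbanion lone pair (2) give 6 π electrons. That satisfies 4n+2 with n=1, so ring F is aromatic (cyclopentadienyl anion).
Aromatic: A, B, D, E, F. Total: 5.

5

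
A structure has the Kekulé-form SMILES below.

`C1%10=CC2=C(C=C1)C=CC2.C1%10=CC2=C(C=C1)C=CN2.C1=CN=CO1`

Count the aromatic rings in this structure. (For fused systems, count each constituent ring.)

The SMILES encodes a six-membered carbon ring with three alternating C=C double bonds, fused to a five-membered carbon ring containing one C=C double bond and one sp³ carbon; a six-membered carbon ring with three alternating C=C double bonds, fused to a five-membered ring containing one N–H nitrogen and two C=C double bonds; a five-membered ring with an oxygen at position 1 and a nitrogen at position 3 (in a C=N bond), with two double bonds.
The 6-membered ring has a continuous p-orbital overlap around the ring; 3 ring double bonds give 6 π electrons. That satisfies 4n+2 with n=1, so it is aromatic (benzene ring).
The 5-membered ring has one sp³ carbon, so it is not fully conjugated — not aromatic (cyclopentene ring).
The fused 6/5-membered bicyclic (with one N–H) is a single π system with 9 sp² atoms and 10 π electrons from ring double bonds plus a heteroatom lone pair. 10 = 4(2)+2, so the system is aromatic and both rings count as aromatic (indole).
The 5-membered ring with one oxygen and one =N– is fully conjugated (every ring atom contributes a p orbital); 2 ring double bonds (4 π electrons) plus a heteroatom lone pair (2) give 6 π electrons. Since 6 = 4n+2 (n=1), it is aromatic (oxazole).
4 of the 5 rings are aromatic. Total: 4.

4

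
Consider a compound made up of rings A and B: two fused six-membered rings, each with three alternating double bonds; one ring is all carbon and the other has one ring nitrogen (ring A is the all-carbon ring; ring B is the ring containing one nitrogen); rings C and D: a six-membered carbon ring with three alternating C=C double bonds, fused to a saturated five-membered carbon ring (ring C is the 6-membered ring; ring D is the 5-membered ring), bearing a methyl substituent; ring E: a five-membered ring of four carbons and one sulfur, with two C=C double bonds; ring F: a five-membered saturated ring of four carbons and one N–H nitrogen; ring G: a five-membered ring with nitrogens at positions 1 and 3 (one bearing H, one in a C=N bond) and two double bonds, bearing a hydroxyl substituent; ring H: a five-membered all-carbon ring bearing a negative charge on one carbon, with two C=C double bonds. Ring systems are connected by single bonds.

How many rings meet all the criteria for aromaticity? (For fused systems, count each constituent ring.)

Rings A and B form a fused bicyclic system (with one nitrogen) with 10 sp² atoms and 10 π electrons from ring double bonds. 10 = 4(2)+2, so the system is aromatic and both rings count as aromatic (quinoline).
Ring C is fully conjugated (every ring atom contributes a p orbital); 3 ring double bonds give 6 π electrons. That satisfies 4n+2 with n=1, so ring C is aromatic (benzene ring).
Ring D has three sp³ carbons, so it is not fully conjugated — not aromatic (cyclopentane ring).
Ring E is fully conjugated (every ring atom contributes a p orbital); 2 ring double bonds (4 π electrons) plus a heteroatom lone pair (2) give 6 π electrons. Since 6 = 4n+2 (n=1), ring E is aromatic (thiophene).
Ring F has only sp³ atoms, so it is not fully conjugated — not aromatic (pyrrolidine).
Ring G is fully conjugated (every ring atom contributes a p orbital); 2 ring double bonds (4 π electrons) plus a heteroatom lone pair (2) give 6 π electrons. That satisfies 4n+2 with n=1, so ring G is aromatic (imidazole).
Ring H is planar and fully conjugated; 2 ring double bonds (4 π electrons) plus the carbanion lone pair (2) give 6 π electrons. Since 6 = 4n+2 (n=1), ring H is aromatic (cyclopentadienyl anion).
Aromatic: A, B, C, E, G, H. Total: 6.

6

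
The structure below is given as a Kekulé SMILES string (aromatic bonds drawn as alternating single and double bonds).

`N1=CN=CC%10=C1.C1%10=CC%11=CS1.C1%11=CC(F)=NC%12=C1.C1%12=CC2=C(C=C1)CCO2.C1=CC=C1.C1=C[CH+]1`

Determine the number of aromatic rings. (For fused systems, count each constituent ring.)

The SMILES encodes a six-membered ring with nitrogens at positions 1 and 3 and three alternating double bonds; a five-membered ring of four carbons and one sulfur, with two C=C double bonds; a six-membered ring of five carbons and one nitrogen with three alternating double bonds; a six-membered carbon ring with three alternating C=C double bonds, fused to a five-membered ring containing one oxygen and two sp³ carbons; a four-membered carbon ring with two alternating C=C double bonds; a three-membered all-carbon ring bearing a positive charge on one carbon, with one C=C double bond.
The 6-membered ring with two nitrogens (1,3) is fully conjugated (every ring atom contributes a p orbital); 3 ring double bonds give 6 π electrons. Since 6 = 4n+2 (n=1), it is aromatic (pyrimidine).
The 5-membered ring with one sulfur has a continuous p-orbital overlap around the ring; 2 ring double bonds (4 π electrons) plus a heteroatom lone pair (2) give 6 π electrons. 6 = 4(1)+2, so it is aromatic (thiophene).
The 6-membered ring with one nitrogen is fully conjugated (every ring atom contributes a p orbital); 3 ring double bonds give 6 π electrons. Since 6 = 4n+2 (n=1), it is aromatic (pyridine).
The 6-membered ring has a continuous p-orbital overlap around the ring; 3 ring double bonds give 6 π electrons. Since 6 = 4n+2 (n=1), it is aromatic (benzene ring).
The 5-membered ring with one oxygen has two sp³ carbons, so it is not fully conjugated — not aromatic (oxolane ring).
The 4-membered ring has only sp² ring atoms; a planar conformation would have a fully conjugated π system of 4 electrons. But 4 = 4(1), which is 4n not 4n+2, so it is not aromatic (cyclobutadiene) — cyclobutadiene is antiaromatic and distorts to a rectangle.
The 3-membered ring is planar and fully conjugated; 1 ring double bond (2 π electrons) plus the carbocation's empty p orbital (0, but keeps the ring conjugated) give 2 π electrons. 2 = 4(0)+2, so it is aromatic (cyclopropenyl cation).
5 of the 7 rings are aromatic. Total: 5.

5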